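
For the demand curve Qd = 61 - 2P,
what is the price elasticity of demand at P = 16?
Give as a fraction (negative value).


dQ/dP = -2
At P = 16: Q = 61 - 2*16 = 29
E = (dQ/dP)(P/Q) = (-2)(16/29) = -32/29

-32/29


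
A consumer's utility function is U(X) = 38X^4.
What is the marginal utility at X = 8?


MU = dU/dX = 38*4*X^(4-1)
MU = 152*X^3
At X = 8:
MU = 152 * 8^3
MU = 152 * 512 = 77824

77824


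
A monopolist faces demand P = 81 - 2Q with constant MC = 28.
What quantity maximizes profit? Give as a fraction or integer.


TR = P*Q = (81 - 2Q)Q = 81Q - 2Q^2
MR = dTR/dQ = 81 - 4Q
Set MR = MC:
81 - 4Q = 28
53 = 4Q
Q* = 53/4 = 53/4

53/4


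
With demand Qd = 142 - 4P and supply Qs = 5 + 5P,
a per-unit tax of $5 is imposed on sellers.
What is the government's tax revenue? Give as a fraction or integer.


With tax on sellers, new supply: Qs' = 5 + 5(P - 5)
= 5P - 20
New equilibrium quantity:
Q_new = 70
Tax revenue = tax * Q_new = 5 * 70 = 350

350


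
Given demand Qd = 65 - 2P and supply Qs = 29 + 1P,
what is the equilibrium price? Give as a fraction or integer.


At equilibrium, Qd = Qs.
65 - 2P = 29 + 1P
65 - 29 = 2P + 1P
36 = 3P
P* = 36/3 = 12

12


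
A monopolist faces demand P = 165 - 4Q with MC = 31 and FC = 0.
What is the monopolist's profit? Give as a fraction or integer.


MR = MC: 165 - 8Q = 31
Q* = 67/4
P* = 165 - 4*67/4 = 98
Profit = (P* - MC)*Q* - FC
= (98 - 31)*67/4 - 0
= 67*67/4 - 0
= 4489/4 - 0 = 4489/4

4489/4


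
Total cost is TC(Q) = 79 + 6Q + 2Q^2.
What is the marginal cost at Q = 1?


MC = dTC/dQ = 6 + 2*2*Q
At Q = 1:
MC = 6 + 4*1
MC = 6 + 4 = 10

10


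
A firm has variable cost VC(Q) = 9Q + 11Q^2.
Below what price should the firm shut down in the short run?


AVC(Q) = VC(Q)/Q = 9 + 11Q
AVC is increasing in Q, so minimum AVC is at Q -> 0+.
Min AVC = 9
The firm should shut down if P < 9.

9


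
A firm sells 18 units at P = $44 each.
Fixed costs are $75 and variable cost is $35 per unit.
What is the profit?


Total Revenue = P * Q = 44 * 18 = $792
Total Cost = FC + VC*Q = 75 + 35*18 = $705
Profit = TR - TC = 792 - 705 = $87

$87


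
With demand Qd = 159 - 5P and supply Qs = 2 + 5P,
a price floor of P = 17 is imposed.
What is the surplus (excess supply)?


At P = 17:
Qd = 159 - 5*17 = 74
Qs = 2 + 5*17 = 87
Surplus = Qs - Qd = 87 - 74 = 13

13


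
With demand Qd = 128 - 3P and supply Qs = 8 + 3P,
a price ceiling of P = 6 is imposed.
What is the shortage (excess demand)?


At P = 6:
Qd = 128 - 3*6 = 110
Qs = 8 + 3*6 = 26
Shortage = Qd - Qs = 110 - 26 = 84

84


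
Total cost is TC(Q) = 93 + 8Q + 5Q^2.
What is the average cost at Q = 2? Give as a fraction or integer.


TC(2) = 93 + 8*2 + 5*2^2
TC(2) = 93 + 16 + 20 = 129
AC = TC/Q = 129/2 = 129/2

129/2


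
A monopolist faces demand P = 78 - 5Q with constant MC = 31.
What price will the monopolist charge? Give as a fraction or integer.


MR = 78 - 10Q
Set MR = MC: 78 - 10Q = 31
Q* = 47/10
Substitute into demand:
P* = 78 - 5*47/10 = 109/2

109/2


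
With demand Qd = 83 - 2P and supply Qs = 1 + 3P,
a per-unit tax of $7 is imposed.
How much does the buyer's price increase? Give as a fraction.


With a per-unit tax, the buyer's price increase depends on relative slopes.
Supply slope: d = 3, Demand slope: b = 2
Buyer's price increase = d * tax / (b + d)
= 3 * 7 / (2 + 3)
= 21 / 5 = 21/5

21/5


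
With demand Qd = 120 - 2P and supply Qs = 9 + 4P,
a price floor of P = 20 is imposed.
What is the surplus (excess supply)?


At P = 20:
Qd = 120 - 2*20 = 80
Qs = 9 + 4*20 = 89
Surplus = Qs - Qd = 89 - 80 = 9

9


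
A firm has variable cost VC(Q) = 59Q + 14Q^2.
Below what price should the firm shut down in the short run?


AVC(Q) = VC(Q)/Q = 59 + 14Q
AVC is increasing in Q, so minimum AVC is at Q -> 0+.
Min AVC = 59
The firm should shut down if P < 59.

59


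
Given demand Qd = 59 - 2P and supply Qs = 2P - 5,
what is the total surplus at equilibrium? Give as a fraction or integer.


Find equilibrium: 59 - 2P = 2P - 5
59 + 5 = 4P
P* = 64/4 = 16
Q* = 2*16 - 5 = 27
Inverse demand: P = 59/2 - Q/2, so P_max = 59/2
Inverse supply: P = 5/2 + Q/2, so P_min = 5/2
CS = (1/2) * 27 * (59/2 - 16) = 729/4
PS = (1/2) * 27 * (16 - 5/2) = 729/4
TS = CS + PS = 729/4 + 729/4 = 729/2

729/2


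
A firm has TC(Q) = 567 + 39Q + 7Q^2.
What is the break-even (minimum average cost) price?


AC(Q) = 567/Q + 39 + 7Q
To minimize: dAC/dQ = -567/Q^2 + 7 = 0
Q^2 = 567/7 = 81
Q* = 9
Min AC = 567/9 + 39 + 7*9
Min AC = 63 + 39 + 63 = 165

165


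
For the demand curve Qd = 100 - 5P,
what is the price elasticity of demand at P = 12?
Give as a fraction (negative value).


dQ/dP = -5
At P = 12: Q = 100 - 5*12 = 40
E = (dQ/dP)(P/Q) = (-5)(12/40) = -3/2

-3/2


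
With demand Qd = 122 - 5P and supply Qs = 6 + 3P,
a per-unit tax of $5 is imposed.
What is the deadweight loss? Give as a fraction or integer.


Pre-tax equilibrium quantity: Q* = 99/2
Post-tax equilibrium quantity: Q_tax = 321/8
Reduction in quantity: Q* - Q_tax = 75/8
DWL = (1/2) * tax * (Q* - Q_tax)
DWL = (1/2) * 5 * 75/8 = 375/16

375/16


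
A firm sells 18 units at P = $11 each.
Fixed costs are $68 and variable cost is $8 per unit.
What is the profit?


Total Revenue = P * Q = 11 * 18 = $198
Total Cost = FC + VC*Q = 68 + 8*18 = $212
Profit = TR - TC = 198 - 212 = $-14

$-14


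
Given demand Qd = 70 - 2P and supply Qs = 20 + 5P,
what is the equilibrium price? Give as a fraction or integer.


At equilibrium, Qd = Qs.
70 - 2P = 20 + 5P
70 - 20 = 2P + 5P
50 = 7P
P* = 50/7 = 50/7

50/7


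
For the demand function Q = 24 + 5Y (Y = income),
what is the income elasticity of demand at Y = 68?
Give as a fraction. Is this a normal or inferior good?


dQ/dY = 5
At Y = 68: Q = 24 + 5*68 = 364
Ey = (dQ/dY)(Y/Q) = 5 * 68 / 364 = 85/91
Since Ey > 0, this is a normal good.

85/91 (normal good)


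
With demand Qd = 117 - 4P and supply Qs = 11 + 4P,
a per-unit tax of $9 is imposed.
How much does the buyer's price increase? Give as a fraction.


With a per-unit tax, the buyer's price increase depends on relative slopes.
Supply slope: d = 4, Demand slope: b = 4
Buyer's price increase = d * tax / (b + d)
= 4 * 9 / (4 + 4)
= 36 / 8 = 9/2

9/2


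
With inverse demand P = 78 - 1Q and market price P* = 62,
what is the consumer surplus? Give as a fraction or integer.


Maximum willingness to pay (at Q=0): P_max = 78
Quantity demanded at P* = 62:
Q* = (78 - 62)/1 = 16
CS = (1/2) * Q* * (P_max - P*)
CS = (1/2) * 16 * (78 - 62)
CS = (1/2) * 16 * 16 = 128

128


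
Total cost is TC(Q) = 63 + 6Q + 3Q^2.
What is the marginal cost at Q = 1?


MC = dTC/dQ = 6 + 2*3*Q
At Q = 1:
MC = 6 + 6*1
MC = 6 + 6 = 12

12


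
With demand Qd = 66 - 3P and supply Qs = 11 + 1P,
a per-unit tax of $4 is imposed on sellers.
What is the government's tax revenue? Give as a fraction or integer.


With tax on sellers, new supply: Qs' = 11 + 1(P - 4)
= 7 + 1P
New equilibrium quantity:
Q_new = 87/4
Tax revenue = tax * Q_new = 4 * 87/4 = 87

87


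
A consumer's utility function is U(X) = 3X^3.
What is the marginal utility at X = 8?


MU = dU/dX = 3*3*X^(3-1)
MU = 9*X^2
At X = 8:
MU = 9 * 8^2
MU = 9 * 64 = 576

576


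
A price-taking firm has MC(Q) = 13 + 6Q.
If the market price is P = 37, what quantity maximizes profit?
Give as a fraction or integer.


In perfect competition, profit is maximized where P = MC.
37 = 13 + 6Q
24 = 6Q
Q* = 24/6 = 4

4


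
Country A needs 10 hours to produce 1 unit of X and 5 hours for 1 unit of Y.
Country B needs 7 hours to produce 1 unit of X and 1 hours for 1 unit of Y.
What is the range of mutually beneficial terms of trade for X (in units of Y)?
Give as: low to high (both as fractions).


Opportunity cost of X for Country A = hours_X / hours_Y = 10/5 = 2 units of Y
Opportunity cost of X for Country B = hours_X / hours_Y = 7/1 = 7 units of Y
Terms of trade must be between the two opportunity costs.
Range: 2 to 7

2 to 7


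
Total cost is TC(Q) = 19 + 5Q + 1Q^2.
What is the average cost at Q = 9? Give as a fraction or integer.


TC(9) = 19 + 5*9 + 1*9^2
TC(9) = 19 + 45 + 81 = 145
AC = TC/Q = 145/9 = 145/9

145/9


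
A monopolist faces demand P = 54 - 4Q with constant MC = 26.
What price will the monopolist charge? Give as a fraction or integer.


MR = 54 - 8Q
Set MR = MC: 54 - 8Q = 26
Q* = 7/2
Substitute into demand:
P* = 54 - 4*7/2 = 40

40


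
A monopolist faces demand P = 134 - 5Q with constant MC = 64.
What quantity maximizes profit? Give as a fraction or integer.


TR = P*Q = (134 - 5Q)Q = 134Q - 5Q^2
MR = dTR/dQ = 134 - 10Q
Set MR = MC:
134 - 10Q = 64
70 = 10Q
Q* = 70/10 = 7

7


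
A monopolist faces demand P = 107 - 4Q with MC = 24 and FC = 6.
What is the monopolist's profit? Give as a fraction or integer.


MR = MC: 107 - 8Q = 24
Q* = 83/8
P* = 107 - 4*83/8 = 131/2
Profit = (P* - MC)*Q* - FC
= (131/2 - 24)*83/8 - 6
= 83/2*83/8 - 6
= 6889/16 - 6 = 6793/16

6793/16


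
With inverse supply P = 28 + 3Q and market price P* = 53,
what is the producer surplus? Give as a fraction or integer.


Minimum supply price (at Q=0): P_min = 28
Quantity supplied at P* = 53:
Q* = (53 - 28)/3 = 25/3
PS = (1/2) * Q* * (P* - P_min)
PS = (1/2) * 25/3 * (53 - 28)
PS = (1/2) * 25/3 * 25 = 625/6

625/6


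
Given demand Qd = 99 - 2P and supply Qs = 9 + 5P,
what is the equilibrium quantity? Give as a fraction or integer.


First find equilibrium price:
99 - 2P = 9 + 5P
P* = 90/7 = 90/7
Then substitute into demand:
Q* = 99 - 2 * 90/7 = 513/7

513/7


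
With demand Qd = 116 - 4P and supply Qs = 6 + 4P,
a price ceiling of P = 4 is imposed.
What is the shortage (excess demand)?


At P = 4:
Qd = 116 - 4*4 = 100
Qs = 6 + 4*4 = 22
Shortage = Qd - Qs = 100 - 22 = 78

78


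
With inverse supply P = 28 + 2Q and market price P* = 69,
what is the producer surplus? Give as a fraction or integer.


Minimum supply price (at Q=0): P_min = 28
Quantity supplied at P* = 69:
Q* = (69 - 28)/2 = 41/2
PS = (1/2) * Q* * (P* - P_min)
PS = (1/2) * 41/2 * (69 - 28)
PS = (1/2) * 41/2 * 41 = 1681/4

1681/4


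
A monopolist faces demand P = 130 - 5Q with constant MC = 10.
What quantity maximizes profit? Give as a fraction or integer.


TR = P*Q = (130 - 5Q)Q = 130Q - 5Q^2
MR = dTR/dQ = 130 - 10Q
Set MR = MC:
130 - 10Q = 10
120 = 10Q
Q* = 120/10 = 12

12


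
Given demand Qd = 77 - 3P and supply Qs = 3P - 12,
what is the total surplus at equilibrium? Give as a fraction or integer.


Find equilibrium: 77 - 3P = 3P - 12
77 + 12 = 6P
P* = 89/6 = 89/6
Q* = 3*89/6 - 12 = 65/2
Inverse demand: P = 77/3 - Q/3, so P_max = 77/3
Inverse supply: P = 4 + Q/3, so P_min = 4
CS = (1/2) * 65/2 * (77/3 - 89/6) = 4225/24
PS = (1/2) * 65/2 * (89/6 - 4) = 4225/24
TS = CS + PS = 4225/24 + 4225/24 = 4225/12

4225/12


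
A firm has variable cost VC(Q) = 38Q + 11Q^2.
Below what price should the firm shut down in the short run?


AVC(Q) = VC(Q)/Q = 38 + 11Q
AVC is increasing in Q, so minimum AVC is at Q -> 0+.
Min AVC = 38
The firm should shut down if P < 38.

38


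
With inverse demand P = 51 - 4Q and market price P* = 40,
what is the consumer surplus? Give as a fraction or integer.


Maximum willingness to pay (at Q=0): P_max = 51
Quantity demanded at P* = 40:
Q* = (51 - 40)/4 = 11/4
CS = (1/2) * Q* * (P_max - P*)
CS = (1/2) * 11/4 * (51 - 40)
CS = (1/2) * 11/4 * 11 = 121/8

121/8


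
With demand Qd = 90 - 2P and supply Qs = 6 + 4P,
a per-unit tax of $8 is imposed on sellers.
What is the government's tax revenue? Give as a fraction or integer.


With tax on sellers, new supply: Qs' = 6 + 4(P - 8)
= 4P - 26
New equilibrium quantity:
Q_new = 154/3
Tax revenue = tax * Q_new = 8 * 154/3 = 1232/3

1232/3


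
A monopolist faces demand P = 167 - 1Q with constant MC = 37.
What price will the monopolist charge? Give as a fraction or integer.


MR = 167 - 2Q
Set MR = MC: 167 - 2Q = 37
Q* = 65
Substitute into demand:
P* = 167 - 1*65 = 102

102


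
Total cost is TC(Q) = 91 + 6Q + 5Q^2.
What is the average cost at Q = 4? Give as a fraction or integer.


TC(4) = 91 + 6*4 + 5*4^2
TC(4) = 91 + 24 + 80 = 195
AC = TC/Q = 195/4 = 195/4

195/4


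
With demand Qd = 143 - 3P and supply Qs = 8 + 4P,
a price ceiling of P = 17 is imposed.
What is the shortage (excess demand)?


At P = 17:
Qd = 143 - 3*17 = 92
Qs = 8 + 4*17 = 76
Shortage = Qd - Qs = 92 - 76 = 16

16


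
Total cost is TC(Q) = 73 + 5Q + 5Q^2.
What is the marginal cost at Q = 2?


MC = dTC/dQ = 5 + 2*5*Q
At Q = 2:
MC = 5 + 10*2
MC = 5 + 20 = 25

25


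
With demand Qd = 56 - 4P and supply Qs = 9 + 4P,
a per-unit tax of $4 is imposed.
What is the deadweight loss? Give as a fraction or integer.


Pre-tax equilibrium quantity: Q* = 65/2
Post-tax equilibrium quantity: Q_tax = 49/2
Reduction in quantity: Q* - Q_tax = 8
DWL = (1/2) * tax * (Q* - Q_tax)
DWL = (1/2) * 4 * 8 = 16

16


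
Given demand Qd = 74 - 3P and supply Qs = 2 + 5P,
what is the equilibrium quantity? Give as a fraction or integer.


First find equilibrium price:
74 - 3P = 2 + 5P
P* = 72/8 = 9
Then substitute into demand:
Q* = 74 - 3 * 9 = 47

47


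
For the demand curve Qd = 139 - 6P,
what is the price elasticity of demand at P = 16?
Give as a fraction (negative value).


dQ/dP = -6
At P = 16: Q = 139 - 6*16 = 43
E = (dQ/dP)(P/Q) = (-6)(16/43) = -96/43

-96/43


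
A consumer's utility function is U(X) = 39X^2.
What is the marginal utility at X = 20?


MU = dU/dX = 39*2*X^(2-1)
MU = 78*X^1
At X = 20:
MU = 78 * 20^1
MU = 78 * 20 = 1560

1560


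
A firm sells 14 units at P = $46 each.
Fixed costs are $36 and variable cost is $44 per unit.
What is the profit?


Total Revenue = P * Q = 46 * 14 = $644
Total Cost = FC + VC*Q = 36 + 44*14 = $652
Profit = TR - TC = 644 - 652 = $-8

$-8


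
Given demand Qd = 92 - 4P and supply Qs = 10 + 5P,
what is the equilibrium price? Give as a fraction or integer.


At equilibrium, Qd = Qs.
92 - 4P = 10 + 5P
92 - 10 = 4P + 5P
82 = 9P
P* = 82/9 = 82/9

82/9


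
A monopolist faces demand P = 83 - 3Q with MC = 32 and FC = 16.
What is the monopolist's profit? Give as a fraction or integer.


MR = MC: 83 - 6Q = 32
Q* = 17/2
P* = 83 - 3*17/2 = 115/2
Profit = (P* - MC)*Q* - FC
= (115/2 - 32)*17/2 - 16
= 51/2*17/2 - 16
= 867/4 - 16 = 803/4

803/4


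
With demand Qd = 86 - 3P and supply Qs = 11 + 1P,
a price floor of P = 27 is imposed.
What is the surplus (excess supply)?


At P = 27:
Qd = 86 - 3*27 = 5
Qs = 11 + 1*27 = 38
Surplus = Qs - Qd = 38 - 5 = 33

33


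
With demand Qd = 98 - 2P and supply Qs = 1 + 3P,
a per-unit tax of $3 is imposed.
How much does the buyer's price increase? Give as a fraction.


With a per-unit tax, the buyer's price increase depends on relative slopes.
Supply slope: d = 3, Demand slope: b = 2
Buyer's price increase = d * tax / (b + d)
= 3 * 3 / (2 + 3)
= 9 / 5 = 9/5

9/5


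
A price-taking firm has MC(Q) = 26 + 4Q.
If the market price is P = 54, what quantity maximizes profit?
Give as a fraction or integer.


In perfect competition, profit is maximized where P = MC.
54 = 26 + 4Q
28 = 4Q
Q* = 28/4 = 7

7


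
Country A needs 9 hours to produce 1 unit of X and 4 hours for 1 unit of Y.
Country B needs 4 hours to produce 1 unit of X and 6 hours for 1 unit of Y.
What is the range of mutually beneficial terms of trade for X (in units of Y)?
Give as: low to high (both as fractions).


Opportunity cost of X for Country A = hours_X / hours_Y = 9/4 = 9/4 units of Y
Opportunity cost of X for Country B = hours_X / hours_Y = 4/6 = 2/3 units of Y
Terms of trade must be between the two opportunity costs.
Range: 2/3 to 9/4

2/3 to 9/4


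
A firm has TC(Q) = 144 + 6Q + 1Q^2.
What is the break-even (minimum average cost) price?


AC(Q) = 144/Q + 6 + 1Q
To minimize: dAC/dQ = -144/Q^2 + 1 = 0
Q^2 = 144/1 = 144
Q* = 12
Min AC = 144/12 + 6 + 1*12
Min AC = 12 + 6 + 12 = 30

30


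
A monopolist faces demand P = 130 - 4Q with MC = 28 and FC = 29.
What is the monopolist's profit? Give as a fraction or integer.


MR = MC: 130 - 8Q = 28
Q* = 51/4
P* = 130 - 4*51/4 = 79
Profit = (P* - MC)*Q* - FC
= (79 - 28)*51/4 - 29
= 51*51/4 - 29
= 2601/4 - 29 = 2485/4

2485/4


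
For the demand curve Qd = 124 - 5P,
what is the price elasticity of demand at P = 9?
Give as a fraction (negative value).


dQ/dP = -5
At P = 9: Q = 124 - 5*9 = 79
E = (dQ/dP)(P/Q) = (-5)(9/79) = -45/79

-45/79


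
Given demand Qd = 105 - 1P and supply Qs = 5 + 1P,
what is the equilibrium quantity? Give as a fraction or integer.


First find equilibrium price:
105 - 1P = 5 + 1P
P* = 100/2 = 50
Then substitute into demand:
Q* = 105 - 1 * 50 = 55

55


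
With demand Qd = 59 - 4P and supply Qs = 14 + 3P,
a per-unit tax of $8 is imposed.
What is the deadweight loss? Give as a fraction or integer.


Pre-tax equilibrium quantity: Q* = 233/7
Post-tax equilibrium quantity: Q_tax = 137/7
Reduction in quantity: Q* - Q_tax = 96/7
DWL = (1/2) * tax * (Q* - Q_tax)
DWL = (1/2) * 8 * 96/7 = 384/7

384/7


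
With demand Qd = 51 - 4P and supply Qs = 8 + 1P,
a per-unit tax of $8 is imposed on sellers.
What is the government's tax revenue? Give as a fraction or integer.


With tax on sellers, new supply: Qs' = 8 + 1(P - 8)
= 0 + 1P
New equilibrium quantity:
Q_new = 51/5
Tax revenue = tax * Q_new = 8 * 51/5 = 408/5

408/5


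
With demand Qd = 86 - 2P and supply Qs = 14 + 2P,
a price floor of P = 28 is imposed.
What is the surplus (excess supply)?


At P = 28:
Qd = 86 - 2*28 = 30
Qs = 14 + 2*28 = 70
Surplus = Qs - Qd = 70 - 30 = 40

40


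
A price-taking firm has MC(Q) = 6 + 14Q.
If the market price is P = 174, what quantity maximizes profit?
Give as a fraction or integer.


In perfect competition, profit is maximized where P = MC.
174 = 6 + 14Q
168 = 14Q
Q* = 168/14 = 12

12


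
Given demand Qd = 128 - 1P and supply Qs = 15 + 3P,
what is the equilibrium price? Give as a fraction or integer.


At equilibrium, Qd = Qs.
128 - 1P = 15 + 3P
128 - 15 = 1P + 3P
113 = 4P
P* = 113/4 = 113/4

113/4


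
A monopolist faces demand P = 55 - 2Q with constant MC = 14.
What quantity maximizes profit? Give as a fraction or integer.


TR = P*Q = (55 - 2Q)Q = 55Q - 2Q^2
MR = dTR/dQ = 55 - 4Q
Set MR = MC:
55 - 4Q = 14
41 = 4Q
Q* = 41/4 = 41/4

41/4


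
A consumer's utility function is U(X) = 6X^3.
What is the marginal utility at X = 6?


MU = dU/dX = 6*3*X^(3-1)
MU = 18*X^2
At X = 6:
MU = 18 * 6^2
MU = 18 * 36 = 648

648


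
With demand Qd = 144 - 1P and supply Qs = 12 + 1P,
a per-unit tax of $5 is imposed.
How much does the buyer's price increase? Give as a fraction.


With a per-unit tax, the buyer's price increase depends on relative slopes.
Supply slope: d = 1, Demand slope: b = 1
Buyer's price increase = d * tax / (b + d)
= 1 * 5 / (1 + 1)
= 5 / 2 = 5/2

5/2


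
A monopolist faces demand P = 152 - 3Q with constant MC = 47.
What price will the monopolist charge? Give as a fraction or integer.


MR = 152 - 6Q
Set MR = MC: 152 - 6Q = 47
Q* = 35/2
Substitute into demand:
P* = 152 - 3*35/2 = 199/2

199/2


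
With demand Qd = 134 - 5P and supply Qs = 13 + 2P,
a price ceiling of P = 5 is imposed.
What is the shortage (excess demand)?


At P = 5:
Qd = 134 - 5*5 = 109
Qs = 13 + 2*5 = 23
Shortage = Qd - Qs = 109 - 23 = 86

86


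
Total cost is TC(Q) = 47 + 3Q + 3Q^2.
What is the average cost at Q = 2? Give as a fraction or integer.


TC(2) = 47 + 3*2 + 3*2^2
TC(2) = 47 + 6 + 12 = 65
AC = TC/Q = 65/2 = 65/2

65/2


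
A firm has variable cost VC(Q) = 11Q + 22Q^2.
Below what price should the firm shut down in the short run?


AVC(Q) = VC(Q)/Q = 11 + 22Q
AVC is increasing in Q, so minimum AVC is at Q -> 0+.
Min AVC = 11
The firm should shut down if P < 11.

11


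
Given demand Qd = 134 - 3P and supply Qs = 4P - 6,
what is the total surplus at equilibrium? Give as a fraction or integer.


Find equilibrium: 134 - 3P = 4P - 6
134 + 6 = 7P
P* = 140/7 = 20
Q* = 4*20 - 6 = 74
Inverse demand: P = 134/3 - Q/3, so P_max = 134/3
Inverse supply: P = 3/2 + Q/4, so P_min = 3/2
CS = (1/2) * 74 * (134/3 - 20) = 2738/3
PS = (1/2) * 74 * (20 - 3/2) = 1369/2
TS = CS + PS = 2738/3 + 1369/2 = 9583/6

9583/6


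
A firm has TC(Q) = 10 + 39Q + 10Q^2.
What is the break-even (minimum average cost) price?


AC(Q) = 10/Q + 39 + 10Q
To minimize: dAC/dQ = -10/Q^2 + 10 = 0
Q^2 = 10/10 = 1
Q* = 1
Min AC = 10/1 + 39 + 10*1
Min AC = 10 + 39 + 10 = 59

59


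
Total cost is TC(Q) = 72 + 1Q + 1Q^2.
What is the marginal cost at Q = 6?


MC = dTC/dQ = 1 + 2*1*Q
At Q = 6:
MC = 1 + 2*6
MC = 1 + 12 = 13

13


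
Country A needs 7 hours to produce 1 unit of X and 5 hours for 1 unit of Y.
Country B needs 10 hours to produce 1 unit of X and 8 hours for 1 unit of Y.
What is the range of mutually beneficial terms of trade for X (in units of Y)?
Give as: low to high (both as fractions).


Opportunity cost of X for Country A = hours_X / hours_Y = 7/5 = 7/5 units of Y
Opportunity cost of X for Country B = hours_X / hours_Y = 10/8 = 5/4 units of Y
Terms of trade must be between the two opportunity costs.
Range: 5/4 to 7/5

5/4 to 7/5


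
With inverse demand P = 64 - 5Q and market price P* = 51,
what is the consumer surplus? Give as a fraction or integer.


Maximum willingness to pay (at Q=0): P_max = 64
Quantity demanded at P* = 51:
Q* = (64 - 51)/5 = 13/5
CS = (1/2) * Q* * (P_max - P*)
CS = (1/2) * 13/5 * (64 - 51)
CS = (1/2) * 13/5 * 13 = 169/10

169/10


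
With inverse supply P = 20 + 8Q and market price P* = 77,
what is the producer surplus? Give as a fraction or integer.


Minimum supply price (at Q=0): P_min = 20
Quantity supplied at P* = 77:
Q* = (77 - 20)/8 = 57/8
PS = (1/2) * Q* * (P* - P_min)
PS = (1/2) * 57/8 * (77 - 20)
PS = (1/2) * 57/8 * 57 = 3249/16

3249/16


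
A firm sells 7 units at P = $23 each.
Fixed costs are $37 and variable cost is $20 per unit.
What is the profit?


Total Revenue = P * Q = 23 * 7 = $161
Total Cost = FC + VC*Q = 37 + 20*7 = $177
Profit = TR - TC = 161 - 177 = $-16

$-16


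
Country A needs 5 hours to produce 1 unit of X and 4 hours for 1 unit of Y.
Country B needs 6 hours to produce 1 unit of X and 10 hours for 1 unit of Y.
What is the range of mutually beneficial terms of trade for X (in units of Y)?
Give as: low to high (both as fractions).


Opportunity cost of X for Country A = hours_X / hours_Y = 5/4 = 5/4 units of Y
Opportunity cost of X for Country B = hours_X / hours_Y = 6/10 = 3/5 units of Y
Terms of trade must be between the two opportunity costs.
Range: 3/5 to 5/4

3/5 to 5/4


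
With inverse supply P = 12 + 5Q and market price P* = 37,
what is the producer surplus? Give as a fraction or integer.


Minimum supply price (at Q=0): P_min = 12
Quantity supplied at P* = 37:
Q* = (37 - 12)/5 = 5
PS = (1/2) * Q* * (P* - P_min)
PS = (1/2) * 5 * (37 - 12)
PS = (1/2) * 5 * 25 = 125/2

125/2


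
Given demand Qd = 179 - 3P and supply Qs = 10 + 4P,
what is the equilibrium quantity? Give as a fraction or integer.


First find equilibrium price:
179 - 3P = 10 + 4P
P* = 169/7 = 169/7
Then substitute into demand:
Q* = 179 - 3 * 169/7 = 746/7

746/7


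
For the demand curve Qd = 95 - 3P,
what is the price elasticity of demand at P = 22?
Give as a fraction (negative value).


dQ/dP = -3
At P = 22: Q = 95 - 3*22 = 29
E = (dQ/dP)(P/Q) = (-3)(22/29) = -66/29

-66/29


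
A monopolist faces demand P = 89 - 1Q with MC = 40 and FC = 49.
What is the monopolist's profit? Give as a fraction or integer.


MR = MC: 89 - 2Q = 40
Q* = 49/2
P* = 89 - 1*49/2 = 129/2
Profit = (P* - MC)*Q* - FC
= (129/2 - 40)*49/2 - 49
= 49/2*49/2 - 49
= 2401/4 - 49 = 2205/4

2205/4


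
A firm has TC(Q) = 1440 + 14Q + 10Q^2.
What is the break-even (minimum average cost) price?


AC(Q) = 1440/Q + 14 + 10Q
To minimize: dAC/dQ = -1440/Q^2 + 10 = 0
Q^2 = 1440/10 = 144
Q* = 12
Min AC = 1440/12 + 14 + 10*12
Min AC = 120 + 14 + 120 = 254

254


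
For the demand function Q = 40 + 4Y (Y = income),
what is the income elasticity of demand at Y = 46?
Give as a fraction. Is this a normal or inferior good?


dQ/dY = 4
At Y = 46: Q = 40 + 4*46 = 224
Ey = (dQ/dY)(Y/Q) = 4 * 46 / 224 = 23/28
Since Ey > 0, this is a normal good.

23/28 (normal good)


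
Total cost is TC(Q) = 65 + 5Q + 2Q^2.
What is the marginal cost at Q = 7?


MC = dTC/dQ = 5 + 2*2*Q
At Q = 7:
MC = 5 + 4*7
MC = 5 + 28 = 33

33


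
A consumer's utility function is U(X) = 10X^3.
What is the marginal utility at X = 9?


MU = dU/dX = 10*3*X^(3-1)
MU = 30*X^2
At X = 9:
MU = 30 * 9^2
MU = 30 * 81 = 2430

2430


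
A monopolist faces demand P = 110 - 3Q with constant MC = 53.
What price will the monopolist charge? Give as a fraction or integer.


MR = 110 - 6Q
Set MR = MC: 110 - 6Q = 53
Q* = 19/2
Substitute into demand:
P* = 110 - 3*19/2 = 163/2

163/2


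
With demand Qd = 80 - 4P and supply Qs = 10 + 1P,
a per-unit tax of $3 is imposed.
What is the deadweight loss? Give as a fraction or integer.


Pre-tax equilibrium quantity: Q* = 24
Post-tax equilibrium quantity: Q_tax = 108/5
Reduction in quantity: Q* - Q_tax = 12/5
DWL = (1/2) * tax * (Q* - Q_tax)
DWL = (1/2) * 3 * 12/5 = 18/5

18/5


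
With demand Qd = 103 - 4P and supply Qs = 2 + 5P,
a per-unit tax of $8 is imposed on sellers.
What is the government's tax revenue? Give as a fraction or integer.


With tax on sellers, new supply: Qs' = 2 + 5(P - 8)
= 5P - 38
New equilibrium quantity:
Q_new = 121/3
Tax revenue = tax * Q_new = 8 * 121/3 = 968/3

968/3


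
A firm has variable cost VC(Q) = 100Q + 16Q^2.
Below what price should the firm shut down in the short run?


AVC(Q) = VC(Q)/Q = 100 + 16Q
AVC is increasing in Q, so minimum AVC is at Q -> 0+.
Min AVC = 100
The firm should shut down if P < 100.

100


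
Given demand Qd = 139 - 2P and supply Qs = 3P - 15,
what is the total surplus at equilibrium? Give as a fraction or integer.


Find equilibrium: 139 - 2P = 3P - 15
139 + 15 = 5P
P* = 154/5 = 154/5
Q* = 3*154/5 - 15 = 387/5
Inverse demand: P = 139/2 - Q/2, so P_max = 139/2
Inverse supply: P = 5 + Q/3, so P_min = 5
CS = (1/2) * 387/5 * (139/2 - 154/5) = 149769/100
PS = (1/2) * 387/5 * (154/5 - 5) = 49923/50
TS = CS + PS = 149769/100 + 49923/50 = 49923/20

49923/20


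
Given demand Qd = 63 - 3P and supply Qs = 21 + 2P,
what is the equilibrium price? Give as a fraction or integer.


At equilibrium, Qd = Qs.
63 - 3P = 21 + 2P
63 - 21 = 3P + 2P
42 = 5P
P* = 42/5 = 42/5

42/5


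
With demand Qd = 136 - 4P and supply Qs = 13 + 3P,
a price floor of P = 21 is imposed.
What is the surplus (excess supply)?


At P = 21:
Qd = 136 - 4*21 = 52
Qs = 13 + 3*21 = 76
Surplus = Qs - Qd = 76 - 52 = 24

24


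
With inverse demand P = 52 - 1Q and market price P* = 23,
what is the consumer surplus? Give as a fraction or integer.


Maximum willingness to pay (at Q=0): P_max = 52
Quantity demanded at P* = 23:
Q* = (52 - 23)/1 = 29
CS = (1/2) * Q* * (P_max - P*)
CS = (1/2) * 29 * (52 - 23)
CS = (1/2) * 29 * 29 = 841/2

841/2


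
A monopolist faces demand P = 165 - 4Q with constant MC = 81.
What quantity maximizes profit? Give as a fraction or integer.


TR = P*Q = (165 - 4Q)Q = 165Q - 4Q^2
MR = dTR/dQ = 165 - 8Q
Set MR = MC:
165 - 8Q = 81
84 = 8Q
Q* = 84/8 = 21/2

21/2


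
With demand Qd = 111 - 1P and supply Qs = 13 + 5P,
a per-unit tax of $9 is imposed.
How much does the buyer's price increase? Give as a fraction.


With a per-unit tax, the buyer's price increase depends on relative slopes.
Supply slope: d = 5, Demand slope: b = 1
Buyer's price increase = d * tax / (b + d)
= 5 * 9 / (1 + 5)
= 45 / 6 = 15/2

15/2


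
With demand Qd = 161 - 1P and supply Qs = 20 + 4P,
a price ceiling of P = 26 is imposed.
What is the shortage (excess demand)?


At P = 26:
Qd = 161 - 1*26 = 135
Qs = 20 + 4*26 = 124
Shortage = Qd - Qs = 135 - 124 = 11

11


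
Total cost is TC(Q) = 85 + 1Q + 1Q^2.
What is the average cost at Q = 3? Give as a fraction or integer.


TC(3) = 85 + 1*3 + 1*3^2
TC(3) = 85 + 3 + 9 = 97
AC = TC/Q = 97/3 = 97/3

97/3


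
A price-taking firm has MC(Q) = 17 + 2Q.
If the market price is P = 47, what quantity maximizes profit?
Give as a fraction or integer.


In perfect competition, profit is maximized where P = MC.
47 = 17 + 2Q
30 = 2Q
Q* = 30/2 = 15

15


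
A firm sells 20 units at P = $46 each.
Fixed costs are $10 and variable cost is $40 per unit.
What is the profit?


Total Revenue = P * Q = 46 * 20 = $920
Total Cost = FC + VC*Q = 10 + 40*20 = $810
Profit = TR - TC = 920 - 810 = $110

$110


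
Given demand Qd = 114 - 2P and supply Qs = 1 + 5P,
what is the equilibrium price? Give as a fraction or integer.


At equilibrium, Qd = Qs.
114 - 2P = 1 + 5P
114 - 1 = 2P + 5P
113 = 7P
P* = 113/7 = 113/7

113/7


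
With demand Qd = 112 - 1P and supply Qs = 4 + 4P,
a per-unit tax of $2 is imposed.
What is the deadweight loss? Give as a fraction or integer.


Pre-tax equilibrium quantity: Q* = 452/5
Post-tax equilibrium quantity: Q_tax = 444/5
Reduction in quantity: Q* - Q_tax = 8/5
DWL = (1/2) * tax * (Q* - Q_tax)
DWL = (1/2) * 2 * 8/5 = 8/5

8/5


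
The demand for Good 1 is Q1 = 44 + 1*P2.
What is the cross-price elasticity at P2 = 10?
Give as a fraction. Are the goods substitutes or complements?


dQ1/dP2 = 1
At P2 = 10: Q1 = 44 + 1*10 = 54
Exy = (dQ1/dP2)(P2/Q1) = 1 * 10 / 54 = 5/27
Since Exy > 0, the goods are substitutes.

5/27 (substitutes)


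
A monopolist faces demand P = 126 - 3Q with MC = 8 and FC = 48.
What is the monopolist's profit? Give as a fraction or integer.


MR = MC: 126 - 6Q = 8
Q* = 59/3
P* = 126 - 3*59/3 = 67
Profit = (P* - MC)*Q* - FC
= (67 - 8)*59/3 - 48
= 59*59/3 - 48
= 3481/3 - 48 = 3337/3

3337/3


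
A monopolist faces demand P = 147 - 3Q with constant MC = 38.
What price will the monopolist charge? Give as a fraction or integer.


MR = 147 - 6Q
Set MR = MC: 147 - 6Q = 38
Q* = 109/6
Substitute into demand:
P* = 147 - 3*109/6 = 185/2

185/2


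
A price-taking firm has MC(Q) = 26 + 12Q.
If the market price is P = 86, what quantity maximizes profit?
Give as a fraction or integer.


In perfect competition, profit is maximized where P = MC.
86 = 26 + 12Q
60 = 12Q
Q* = 60/12 = 5

5


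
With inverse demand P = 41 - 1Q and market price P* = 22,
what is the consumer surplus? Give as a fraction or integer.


Maximum willingness to pay (at Q=0): P_max = 41
Quantity demanded at P* = 22:
Q* = (41 - 22)/1 = 19
CS = (1/2) * Q* * (P_max - P*)
CS = (1/2) * 19 * (41 - 22)
CS = (1/2) * 19 * 19 = 361/2

361/2


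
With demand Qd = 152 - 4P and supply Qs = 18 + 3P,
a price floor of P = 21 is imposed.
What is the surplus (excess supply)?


At P = 21:
Qd = 152 - 4*21 = 68
Qs = 18 + 3*21 = 81
Surplus = Qs - Qd = 81 - 68 = 13

13


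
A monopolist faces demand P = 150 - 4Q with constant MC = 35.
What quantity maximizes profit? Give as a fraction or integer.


TR = P*Q = (150 - 4Q)Q = 150Q - 4Q^2
MR = dTR/dQ = 150 - 8Q
Set MR = MC:
150 - 8Q = 35
115 = 8Q
Q* = 115/8 = 115/8

115/8


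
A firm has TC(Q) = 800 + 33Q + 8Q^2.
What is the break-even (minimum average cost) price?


AC(Q) = 800/Q + 33 + 8Q
To minimize: dAC/dQ = -800/Q^2 + 8 = 0
Q^2 = 800/8 = 100
Q* = 10
Min AC = 800/10 + 33 + 8*10
Min AC = 80 + 33 + 80 = 193

193


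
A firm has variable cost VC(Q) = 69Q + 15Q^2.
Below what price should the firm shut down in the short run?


AVC(Q) = VC(Q)/Q = 69 + 15Q
AVC is increasing in Q, so minimum AVC is at Q -> 0+.
Min AVC = 69
The firm should shut down if P < 69.

69


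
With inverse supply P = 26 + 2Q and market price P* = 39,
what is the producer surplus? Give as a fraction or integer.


Minimum supply price (at Q=0): P_min = 26
Quantity supplied at P* = 39:
Q* = (39 - 26)/2 = 13/2
PS = (1/2) * Q* * (P* - P_min)
PS = (1/2) * 13/2 * (39 - 26)
PS = (1/2) * 13/2 * 13 = 169/4

169/4


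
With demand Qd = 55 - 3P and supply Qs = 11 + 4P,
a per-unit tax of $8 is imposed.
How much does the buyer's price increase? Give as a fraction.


With a per-unit tax, the buyer's price increase depends on relative slopes.
Supply slope: d = 4, Demand slope: b = 3
Buyer's price increase = d * tax / (b + d)
= 4 * 8 / (3 + 4)
= 32 / 7 = 32/7

32/7


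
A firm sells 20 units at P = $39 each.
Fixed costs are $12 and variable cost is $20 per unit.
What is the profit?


Total Revenue = P * Q = 39 * 20 = $780
Total Cost = FC + VC*Q = 12 + 20*20 = $412
Profit = TR - TC = 780 - 412 = $368

$368


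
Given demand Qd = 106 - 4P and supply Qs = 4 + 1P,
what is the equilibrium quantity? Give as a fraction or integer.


First find equilibrium price:
106 - 4P = 4 + 1P
P* = 102/5 = 102/5
Then substitute into demand:
Q* = 106 - 4 * 102/5 = 122/5

122/5


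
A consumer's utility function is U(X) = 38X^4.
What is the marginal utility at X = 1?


MU = dU/dX = 38*4*X^(4-1)
MU = 152*X^3
At X = 1:
MU = 152 * 1^3
MU = 152 * 1 = 152

152


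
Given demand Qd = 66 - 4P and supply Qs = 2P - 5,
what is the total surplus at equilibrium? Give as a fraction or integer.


Find equilibrium: 66 - 4P = 2P - 5
66 + 5 = 6P
P* = 71/6 = 71/6
Q* = 2*71/6 - 5 = 56/3
Inverse demand: P = 33/2 - Q/4, so P_max = 33/2
Inverse supply: P = 5/2 + Q/2, so P_min = 5/2
CS = (1/2) * 56/3 * (33/2 - 71/6) = 392/9
PS = (1/2) * 56/3 * (71/6 - 5/2) = 784/9
TS = CS + PS = 392/9 + 784/9 = 392/3

392/3


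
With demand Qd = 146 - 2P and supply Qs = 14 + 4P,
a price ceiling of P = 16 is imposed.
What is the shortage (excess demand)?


At P = 16:
Qd = 146 - 2*16 = 114
Qs = 14 + 4*16 = 78
Shortage = Qd - Qs = 114 - 78 = 36

36


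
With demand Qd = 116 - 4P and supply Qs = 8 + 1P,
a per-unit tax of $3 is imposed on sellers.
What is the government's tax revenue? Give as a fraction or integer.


With tax on sellers, new supply: Qs' = 8 + 1(P - 3)
= 5 + 1P
New equilibrium quantity:
Q_new = 136/5
Tax revenue = tax * Q_new = 3 * 136/5 = 408/5

408/5


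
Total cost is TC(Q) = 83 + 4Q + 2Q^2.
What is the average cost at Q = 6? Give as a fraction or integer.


TC(6) = 83 + 4*6 + 2*6^2
TC(6) = 83 + 24 + 72 = 179
AC = TC/Q = 179/6 = 179/6

179/6


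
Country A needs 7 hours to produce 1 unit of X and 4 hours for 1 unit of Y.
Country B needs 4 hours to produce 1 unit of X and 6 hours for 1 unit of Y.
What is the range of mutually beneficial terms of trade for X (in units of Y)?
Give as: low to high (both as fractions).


Opportunity cost of X for Country A = hours_X / hours_Y = 7/4 = 7/4 units of Y
Opportunity cost of X for Country B = hours_X / hours_Y = 4/6 = 2/3 units of Y
Terms of trade must be between the two opportunity costs.
Range: 2/3 to 7/4

2/3 to 7/4


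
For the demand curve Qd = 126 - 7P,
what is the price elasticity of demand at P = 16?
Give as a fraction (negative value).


dQ/dP = -7
At P = 16: Q = 126 - 7*16 = 14
E = (dQ/dP)(P/Q) = (-7)(16/14) = -8

-8


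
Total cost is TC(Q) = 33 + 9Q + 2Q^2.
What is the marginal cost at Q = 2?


MC = dTC/dQ = 9 + 2*2*Q
At Q = 2:
MC = 9 + 4*2
MC = 9 + 8 = 17

17


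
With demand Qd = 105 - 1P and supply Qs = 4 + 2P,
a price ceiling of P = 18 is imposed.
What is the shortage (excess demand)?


At P = 18:
Qd = 105 - 1*18 = 87
Qs = 4 + 2*18 = 40
Shortage = Qd - Qs = 87 - 40 = 47

47


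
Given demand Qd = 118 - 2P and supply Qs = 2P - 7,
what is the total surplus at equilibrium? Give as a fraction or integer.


Find equilibrium: 118 - 2P = 2P - 7
118 + 7 = 4P
P* = 125/4 = 125/4
Q* = 2*125/4 - 7 = 111/2
Inverse demand: P = 59 - Q/2, so P_max = 59
Inverse supply: P = 7/2 + Q/2, so P_min = 7/2
CS = (1/2) * 111/2 * (59 - 125/4) = 12321/16
PS = (1/2) * 111/2 * (125/4 - 7/2) = 12321/16
TS = CS + PS = 12321/16 + 12321/16 = 12321/8

12321/8


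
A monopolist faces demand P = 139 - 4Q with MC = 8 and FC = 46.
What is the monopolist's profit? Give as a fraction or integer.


MR = MC: 139 - 8Q = 8
Q* = 131/8
P* = 139 - 4*131/8 = 147/2
Profit = (P* - MC)*Q* - FC
= (147/2 - 8)*131/8 - 46
= 131/2*131/8 - 46
= 17161/16 - 46 = 16425/16

16425/16


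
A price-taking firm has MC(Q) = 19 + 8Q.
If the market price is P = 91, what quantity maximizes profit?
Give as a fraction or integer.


In perfect competition, profit is maximized where P = MC.
91 = 19 + 8Q
72 = 8Q
Q* = 72/8 = 9

9


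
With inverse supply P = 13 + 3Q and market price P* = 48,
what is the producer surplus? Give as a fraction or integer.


Minimum supply price (at Q=0): P_min = 13
Quantity supplied at P* = 48:
Q* = (48 - 13)/3 = 35/3
PS = (1/2) * Q* * (P* - P_min)
PS = (1/2) * 35/3 * (48 - 13)
PS = (1/2) * 35/3 * 35 = 1225/6

1225/6


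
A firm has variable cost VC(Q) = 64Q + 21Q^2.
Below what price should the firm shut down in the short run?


AVC(Q) = VC(Q)/Q = 64 + 21Q
AVC is increasing in Q, so minimum AVC is at Q -> 0+.
Min AVC = 64
The firm should shut down if P < 64.

64


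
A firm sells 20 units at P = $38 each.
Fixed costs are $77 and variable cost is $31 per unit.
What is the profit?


Total Revenue = P * Q = 38 * 20 = $760
Total Cost = FC + VC*Q = 77 + 31*20 = $697
Profit = TR - TC = 760 - 697 = $63

$63


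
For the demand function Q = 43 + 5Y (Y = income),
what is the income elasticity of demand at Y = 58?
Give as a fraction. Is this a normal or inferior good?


dQ/dY = 5
At Y = 58: Q = 43 + 5*58 = 333
Ey = (dQ/dY)(Y/Q) = 5 * 58 / 333 = 290/333
Since Ey > 0, this is a normal good.

290/333 (normal good)


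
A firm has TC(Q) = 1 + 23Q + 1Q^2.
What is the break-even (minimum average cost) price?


AC(Q) = 1/Q + 23 + 1Q
To minimize: dAC/dQ = -1/Q^2 + 1 = 0
Q^2 = 1/1 = 1
Q* = 1
Min AC = 1/1 + 23 + 1*1
Min AC = 1 + 23 + 1 = 25

25


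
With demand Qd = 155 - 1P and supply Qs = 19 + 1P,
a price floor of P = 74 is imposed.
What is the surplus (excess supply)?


At P = 74:
Qd = 155 - 1*74 = 81
Qs = 19 + 1*74 = 93
Surplus = Qs - Qd = 93 - 81 = 12

12


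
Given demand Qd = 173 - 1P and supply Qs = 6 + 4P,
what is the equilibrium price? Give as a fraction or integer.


At equilibrium, Qd = Qs.
173 - 1P = 6 + 4P
173 - 6 = 1P + 4P
167 = 5P
P* = 167/5 = 167/5

167/5


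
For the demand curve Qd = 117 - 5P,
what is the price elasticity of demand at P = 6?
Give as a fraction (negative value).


dQ/dP = -5
At P = 6: Q = 117 - 5*6 = 87
E = (dQ/dP)(P/Q) = (-5)(6/87) = -10/29

-10/29


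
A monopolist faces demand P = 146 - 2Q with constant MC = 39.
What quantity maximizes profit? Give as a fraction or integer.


TR = P*Q = (146 - 2Q)Q = 146Q - 2Q^2
MR = dTR/dQ = 146 - 4Q
Set MR = MC:
146 - 4Q = 39
107 = 4Q
Q* = 107/4 = 107/4

107/4


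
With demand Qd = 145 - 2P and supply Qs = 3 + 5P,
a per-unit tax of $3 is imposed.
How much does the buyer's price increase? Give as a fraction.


With a per-unit tax, the buyer's price increase depends on relative slopes.
Supply slope: d = 5, Demand slope: b = 2
Buyer's price increase = d * tax / (b + d)
= 5 * 3 / (2 + 5)
= 15 / 7 = 15/7

15/7


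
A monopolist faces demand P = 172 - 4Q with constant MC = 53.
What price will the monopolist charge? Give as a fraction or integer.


MR = 172 - 8Q
Set MR = MC: 172 - 8Q = 53
Q* = 119/8
Substitute into demand:
P* = 172 - 4*119/8 = 225/2

225/2


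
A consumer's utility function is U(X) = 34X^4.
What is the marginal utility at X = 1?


MU = dU/dX = 34*4*X^(4-1)
MU = 136*X^3
At X = 1:
MU = 136 * 1^3
MU = 136 * 1 = 136

136


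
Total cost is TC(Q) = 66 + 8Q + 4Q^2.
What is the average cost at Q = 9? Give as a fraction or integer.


TC(9) = 66 + 8*9 + 4*9^2
TC(9) = 66 + 72 + 324 = 462
AC = TC/Q = 462/9 = 154/3

154/3


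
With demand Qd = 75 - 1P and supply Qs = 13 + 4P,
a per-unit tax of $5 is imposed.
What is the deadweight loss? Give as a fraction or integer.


Pre-tax equilibrium quantity: Q* = 313/5
Post-tax equilibrium quantity: Q_tax = 293/5
Reduction in quantity: Q* - Q_tax = 4
DWL = (1/2) * tax * (Q* - Q_tax)
DWL = (1/2) * 5 * 4 = 10

10
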